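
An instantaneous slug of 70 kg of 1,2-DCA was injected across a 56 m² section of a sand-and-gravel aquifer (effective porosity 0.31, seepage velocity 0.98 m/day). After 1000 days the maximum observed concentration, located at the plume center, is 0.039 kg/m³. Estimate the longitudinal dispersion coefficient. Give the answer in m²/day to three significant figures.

0.851 m²/day

At the plume center C_max = M/(n_e·A·√(4πDt)), so D = M²/(4πt·(n_e·A·C_max)²).
n_e·A·C_max = 0.31 × 56 × 0.039 = 0.6770 kg/m.
D = 70²/(4π × 1000 × 0.6770²) = 0.851 m²/day.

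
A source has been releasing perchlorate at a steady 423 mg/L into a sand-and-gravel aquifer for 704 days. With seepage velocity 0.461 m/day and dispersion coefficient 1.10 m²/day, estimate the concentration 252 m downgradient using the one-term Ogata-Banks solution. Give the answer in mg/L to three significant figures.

409 mg/L

For a continuous step input, C/C₀ ≈ ½·erfc((x−vt)/(2√(Dt))).
vt = 0.461 × 704 = 324.544 m and 2√(Dt) = 2√(1.10 × 704) = 55.66 m.
Argument (x−vt)/(2√(Dt)) = (252 − 324.544)/55.66 = -1.303; ½·erfc(-1.303) = 0.9673.
C = 423 × 0.9673 = 409 mg/L.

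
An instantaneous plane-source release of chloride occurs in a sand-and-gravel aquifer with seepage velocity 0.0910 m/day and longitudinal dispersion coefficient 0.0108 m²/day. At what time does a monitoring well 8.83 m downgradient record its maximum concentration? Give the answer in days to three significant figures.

For the 1D instantaneous-source solution, setting ∂C/∂t = 0 at fixed x gives v²t² + 2Dt − x² = 0, so t = (√(D² + v²x²) − D)/v².
√(D² + v²x²) = √(0.0108² + 0.0910² × 8.83²) = 0.8036; v² = 0.008281.
t = (0.8036 − 0.0108)/0.008281 = 95.7 days (vs. the pure-advection estimate x/v = 97.0 d).

95.7 days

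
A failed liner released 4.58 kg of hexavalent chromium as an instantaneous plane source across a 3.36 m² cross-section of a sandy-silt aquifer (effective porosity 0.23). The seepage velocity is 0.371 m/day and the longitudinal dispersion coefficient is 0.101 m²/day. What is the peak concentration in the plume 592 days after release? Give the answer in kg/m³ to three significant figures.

0.216 kg/m³

The peak of an instantaneous 1D plume sits at x = vt; there the Gaussian factor is 1 and C_max = M/(n_e·A·√(4πDt)), where n_e·A is the pore area the mass is dissolved in.
√(4πDt) = √(4π × 0.101 × 592) = 27.41 m, so C_max = 4.58/(0.23 × 3.36 × 27.41) = 0.216 kg/m³.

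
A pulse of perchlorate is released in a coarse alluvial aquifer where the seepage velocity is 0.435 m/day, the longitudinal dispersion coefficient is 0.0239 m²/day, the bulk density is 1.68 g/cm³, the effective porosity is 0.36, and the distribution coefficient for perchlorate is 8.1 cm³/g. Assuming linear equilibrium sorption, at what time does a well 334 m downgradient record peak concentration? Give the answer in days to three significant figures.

29800 days

Retardation factor R = 1 + ρ_b·K_d/n = 1 + 1.68 × 8.1/0.36 = 38.80.
Sorption retards both mechanisms: v_R = v/R = 0.01121 m/day, D_R = D/R = 0.0006160 m²/day.
Peak time from v_R²t² + 2D_R t − x² = 0: t = (√(D_R² + v_R²x²) − D_R)/v_R².
√(D_R² + v_R²x²) = √(0.0006160² + 0.01121² × 334²) = 3.744; v_R² = 0.0001257.
t = (3.744 − 0.0006160)/0.0001257 = 29800 days.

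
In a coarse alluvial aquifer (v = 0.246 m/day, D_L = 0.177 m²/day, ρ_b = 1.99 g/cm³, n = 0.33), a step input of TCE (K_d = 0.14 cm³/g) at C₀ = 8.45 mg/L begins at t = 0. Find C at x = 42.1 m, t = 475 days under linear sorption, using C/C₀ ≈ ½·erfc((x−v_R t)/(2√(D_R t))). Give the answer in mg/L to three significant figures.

8.34 mg/L

Retardation factor R = 1 + ρ_b·K_d/n = 1 + 1.99 × 0.14/0.33 = 1.844.
Sorption retards both mechanisms: v_R = v/R = 0.1334 m/day, D_R = D/R = 0.09599 m²/day.
v_R·t = 0.1334 × 475 = 63.365 m; 2√(D_R t) = 13.50 m; argument = (42.1 − 63.365)/13.50 = -1.575.
C = C₀ × ½·erfc(-1.575) = 8.45 × 0.9870 = 8.34 mg/L.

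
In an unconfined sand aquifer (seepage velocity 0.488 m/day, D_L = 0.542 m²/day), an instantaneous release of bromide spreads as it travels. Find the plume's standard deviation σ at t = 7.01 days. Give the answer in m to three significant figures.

2.76 m

Dispersive spreading gives a Gaussian with σ² = 2Dt; advection only shifts the center.
σ = √(2 × 0.542 × 7.01) = 2.76 m.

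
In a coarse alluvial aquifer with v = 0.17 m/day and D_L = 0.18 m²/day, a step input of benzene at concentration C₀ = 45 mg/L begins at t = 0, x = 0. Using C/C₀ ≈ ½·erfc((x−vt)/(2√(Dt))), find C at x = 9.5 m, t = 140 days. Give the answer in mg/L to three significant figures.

44.0 mg/L

For a continuous step input, C/C₀ ≈ ½·erfc((x−vt)/(2√(Dt))).
vt = 0.17 × 140 = 23.8 m and 2√(Dt) = 2√(0.18 × 140) = 10.04 m.
Argument (x−vt)/(2√(Dt)) = (9.5 − 23.8)/10.04 = -1.424; ½·erfc(-1.424) = 0.9780.
C = 45 × 0.9780 = 44.0 mg/L.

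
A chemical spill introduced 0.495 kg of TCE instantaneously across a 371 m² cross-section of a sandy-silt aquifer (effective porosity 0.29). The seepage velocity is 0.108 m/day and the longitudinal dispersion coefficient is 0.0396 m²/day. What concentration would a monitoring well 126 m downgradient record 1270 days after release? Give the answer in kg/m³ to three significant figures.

For an instantaneous plane source, C(x,t) = M/(n_e·A·√(4πDt)) · exp(−(x−vt)²/(4Dt)), with n_e·A the pore (flow) area.
Plume center vt = 0.108 × 1270 = 137.16 m, so the well at 126 m is 11.16 m upgradient of the peak.
√(4πDt) = 25.14 m, giving peak height M/(n_e·A·√(4πDt)) = 0.495/(0.29 × 371 × 25.14) = 0.0001830 kg/m³.
(x−vt)²/(4Dt) = (-11.16)²/(4 × 0.0396 × 1270) = 0.6191; exp(−0.6191) = 0.5384.
C = 0.0001830 × 0.5384 = 9.85e-05 kg/m³.

9.85e-05 kg/m³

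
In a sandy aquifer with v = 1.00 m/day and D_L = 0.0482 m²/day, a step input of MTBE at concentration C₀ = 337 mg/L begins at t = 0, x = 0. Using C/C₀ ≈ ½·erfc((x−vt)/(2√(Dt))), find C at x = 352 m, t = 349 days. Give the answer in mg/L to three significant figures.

102 mg/L

For a continuous step input, C/C₀ ≈ ½·erfc((x−vt)/(2√(Dt))).
vt = 1.00 × 349 = 349 m and 2√(Dt) = 2√(0.0482 × 349) = 8.203 m.
Argument (x−vt)/(2√(Dt)) = (352 − 349)/8.203 = 0.3657; ½·erfc(0.3657) = 0.3025.
C = 337 × 0.3025 = 102 mg/L.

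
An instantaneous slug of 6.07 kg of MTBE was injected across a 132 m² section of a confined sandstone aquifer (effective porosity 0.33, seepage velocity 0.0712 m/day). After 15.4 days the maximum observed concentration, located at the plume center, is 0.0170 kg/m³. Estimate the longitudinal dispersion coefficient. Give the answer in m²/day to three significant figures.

0.347 m²/day

At the plume center C_max = M/(n_e·A·√(4πDt)), so D = M²/(4πt·(n_e·A·C_max)²).
n_e·A·C_max = 0.33 × 132 × 0.0170 = 0.7405 kg/m.
D = 6.07²/(4π × 15.4 × 0.7405²) = 0.347 m²/day.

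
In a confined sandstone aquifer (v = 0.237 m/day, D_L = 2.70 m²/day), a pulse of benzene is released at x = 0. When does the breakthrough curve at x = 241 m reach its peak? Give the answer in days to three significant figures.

For the 1D instantaneous-source solution, setting ∂C/∂t = 0 at fixed x gives v²t² + 2Dt − x² = 0, so t = (√(D² + v²x²) − D)/v².
√(D² + v²x²) = √(2.70² + 0.237² × 241²) = 57.18; v² = 0.056169.
t = (57.18 − 2.70)/0.056169 = 970 days (vs. the pure-advection estimate x/v = 1020 d).

970 days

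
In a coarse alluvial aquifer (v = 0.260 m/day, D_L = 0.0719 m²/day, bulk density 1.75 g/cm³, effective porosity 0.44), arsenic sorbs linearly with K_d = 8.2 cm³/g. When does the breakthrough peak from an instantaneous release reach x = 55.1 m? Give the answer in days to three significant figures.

7090 days

Retardation factor R = 1 + ρ_b·K_d/n = 1 + 1.75 × 8.2/0.44 = 33.61.
Sorption retards both mechanisms: v_R = v/R = 0.007736 m/day, D_R = D/R = 0.002139 m²/day.
Peak time from v_R²t² + 2D_R t − x² = 0: t = (√(D_R² + v_R²x²) − D_R)/v_R².
√(D_R² + v_R²x²) = √(0.002139² + 0.007736² × 55.1²) = 0.4263; v_R² = 5.985e-05.
t = (0.4263 − 0.002139)/5.985e-05 = 7090 days.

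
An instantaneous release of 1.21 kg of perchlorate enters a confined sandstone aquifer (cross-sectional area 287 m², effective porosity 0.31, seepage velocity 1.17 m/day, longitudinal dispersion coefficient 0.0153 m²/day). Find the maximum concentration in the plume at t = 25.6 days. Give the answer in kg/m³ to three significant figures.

0.00613 kg/m³

The peak of an instantaneous 1D plume sits at x = vt; there the Gaussian factor is 1 and C_max = M/(n_e·A·√(4πDt)), where n_e·A is the pore area the mass is dissolved in.
√(4πDt) = √(4π × 0.0153 × 25.6) = 2.219 m, so C_max = 1.21/(0.31 × 287 × 2.219) = 0.00613 kg/m³.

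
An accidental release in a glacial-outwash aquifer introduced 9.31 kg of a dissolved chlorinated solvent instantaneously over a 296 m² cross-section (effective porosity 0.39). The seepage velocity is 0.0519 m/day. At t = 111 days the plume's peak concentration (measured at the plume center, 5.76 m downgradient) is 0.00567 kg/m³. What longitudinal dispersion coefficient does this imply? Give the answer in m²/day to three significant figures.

At the plume center C_max = M/(n_e·A·√(4πDt)), so D = M²/(4πt·(n_e·A·C_max)²).
n_e·A·C_max = 0.39 × 296 × 0.00567 = 0.6545 kg/m.
D = 9.31²/(4π × 111 × 0.6545²) = 0.145 m²/day.

0.145 m²/day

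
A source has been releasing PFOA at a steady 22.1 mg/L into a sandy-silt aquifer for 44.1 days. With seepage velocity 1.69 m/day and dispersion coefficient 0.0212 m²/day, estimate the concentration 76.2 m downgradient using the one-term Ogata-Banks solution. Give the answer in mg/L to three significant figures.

2.45 mg/L

For a continuous step input, C/C₀ ≈ ½·erfc((x−vt)/(2√(Dt))).
vt = 1.69 × 44.1 = 74.529 m and 2√(Dt) = 2√(0.0212 × 44.1) = 1.934 m.
Argument (x−vt)/(2√(Dt)) = (76.2 − 74.529)/1.934 = 0.8640; ½·erfc(0.8640) = 0.1109.
C = 22.1 × 0.1109 = 2.45 mg/L.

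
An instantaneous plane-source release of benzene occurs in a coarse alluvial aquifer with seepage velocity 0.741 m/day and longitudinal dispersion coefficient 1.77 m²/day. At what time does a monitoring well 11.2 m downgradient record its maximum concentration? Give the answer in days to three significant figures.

12.2 days

For the 1D instantaneous-source solution, setting ∂C/∂t = 0 at fixed x gives v²t² + 2Dt − x² = 0, so t = (√(D² + v²x²) − D)/v².
√(D² + v²x²) = √(1.77² + 0.741² × 11.2²) = 8.486; v² = 0.549081.
t = (8.486 − 1.77)/0.549081 = 12.2 days (vs. the pure-advection estimate x/v = 15.1 d).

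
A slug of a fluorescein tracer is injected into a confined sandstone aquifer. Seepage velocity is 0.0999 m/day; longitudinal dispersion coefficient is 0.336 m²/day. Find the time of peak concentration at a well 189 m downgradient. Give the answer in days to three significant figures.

1860 days

For the 1D instantaneous-source solution, setting ∂C/∂t = 0 at fixed x gives v²t² + 2Dt − x² = 0, so t = (√(D² + v²x²) − D)/v².
√(D² + v²x²) = √(0.336² + 0.0999² × 189²) = 18.88; v² = 0.00998001.
t = (18.88 − 0.336)/0.00998001 = 1860 days (vs. the pure-advection estimate x/v = 1890 d).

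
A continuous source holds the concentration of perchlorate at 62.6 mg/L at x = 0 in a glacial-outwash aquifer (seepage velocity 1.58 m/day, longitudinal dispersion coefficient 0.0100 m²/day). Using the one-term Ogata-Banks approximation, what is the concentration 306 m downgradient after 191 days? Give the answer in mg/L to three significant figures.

For a continuous step input, C/C₀ ≈ ½·erfc((x−vt)/(2√(Dt))).
vt = 1.58 × 191 = 301.78 m and 2√(Dt) = 2√(0.0100 × 191) = 2.764 m.
Argument (x−vt)/(2√(Dt)) = (306 − 301.78)/2.764 = 1.527; ½·erfc(1.527) = 0.01541.
C = 62.6 × 0.01541 = 0.965 mg/L.

0.965 mg/L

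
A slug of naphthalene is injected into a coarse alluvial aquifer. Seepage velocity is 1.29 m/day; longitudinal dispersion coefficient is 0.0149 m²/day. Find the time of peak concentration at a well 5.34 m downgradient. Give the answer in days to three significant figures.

4.13 days

For the 1D instantaneous-source solution, setting ∂C/∂t = 0 at fixed x gives v²t² + 2Dt − x² = 0, so t = (√(D² + v²x²) − D)/v².
√(D² + v²x²) = √(0.0149² + 1.29² × 5.34²) = 6.889; v² = 1.6641.
t = (6.889 − 0.0149)/1.6641 = 4.13 days (vs. the pure-advection estimate x/v = 4.14 d).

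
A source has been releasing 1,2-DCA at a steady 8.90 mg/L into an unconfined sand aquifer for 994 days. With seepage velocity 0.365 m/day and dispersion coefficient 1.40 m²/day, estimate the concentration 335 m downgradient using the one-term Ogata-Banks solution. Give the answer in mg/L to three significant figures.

For a continuous step input, C/C₀ ≈ ½·erfc((x−vt)/(2√(Dt))).
vt = 0.365 × 994 = 362.81 m and 2√(Dt) = 2√(1.40 × 994) = 74.61 m.
Argument (x−vt)/(2√(Dt)) = (335 − 362.81)/74.61 = -0.3727; ½·erfc(-0.3727) = 0.7009.
C = 8.90 × 0.7009 = 6.24 mg/L.

6.24 mg/L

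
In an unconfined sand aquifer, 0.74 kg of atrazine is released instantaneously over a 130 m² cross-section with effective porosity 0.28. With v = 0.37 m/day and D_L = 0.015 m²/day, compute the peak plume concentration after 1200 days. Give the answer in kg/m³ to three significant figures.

The peak of an instantaneous 1D plume sits at x = vt; there the Gaussian factor is 1 and C_max = M/(n_e·A·√(4πDt)), where n_e·A is the pore area the mass is dissolved in.
√(4πDt) = √(4π × 0.015 × 1200) = 15.04 m, so C_max = 0.74/(0.28 × 130 × 15.04) = 0.00135 kg/m³.

0.00135 kg/m³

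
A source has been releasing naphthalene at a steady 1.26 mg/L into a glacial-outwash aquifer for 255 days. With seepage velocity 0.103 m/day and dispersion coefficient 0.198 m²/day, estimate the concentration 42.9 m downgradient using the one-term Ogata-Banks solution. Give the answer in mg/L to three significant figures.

For a continuous step input, C/C₀ ≈ ½·erfc((x−vt)/(2√(Dt))).
vt = 0.103 × 255 = 26.265 m and 2√(Dt) = 2√(0.198 × 255) = 14.21 m.
Argument (x−vt)/(2√(Dt)) = (42.9 − 26.265)/14.21 = 1.171; ½·erfc(1.171) = 0.04886.
C = 1.26 × 0.04886 = 0.0616 mg/L.

0.0616 mg/L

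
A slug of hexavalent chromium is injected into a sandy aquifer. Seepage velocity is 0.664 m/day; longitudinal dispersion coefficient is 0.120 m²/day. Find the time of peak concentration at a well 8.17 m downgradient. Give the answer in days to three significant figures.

For the 1D instantaneous-source solution, setting ∂C/∂t = 0 at fixed x gives v²t² + 2Dt − x² = 0, so t = (√(D² + v²x²) − D)/v².
√(D² + v²x²) = √(0.120² + 0.664² × 8.17²) = 5.426; v² = 0.440896.
t = (5.426 − 0.120)/0.440896 = 12.0 days (vs. the pure-advection estimate x/v = 12.3 d).

12.0 days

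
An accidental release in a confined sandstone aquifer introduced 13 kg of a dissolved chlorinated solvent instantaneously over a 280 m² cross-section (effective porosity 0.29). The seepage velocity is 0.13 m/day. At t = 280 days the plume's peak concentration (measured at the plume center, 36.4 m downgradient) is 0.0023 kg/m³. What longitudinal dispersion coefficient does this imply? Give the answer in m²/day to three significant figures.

At the plume center C_max = M/(n_e·A·√(4πDt)), so D = M²/(4πt·(n_e·A·C_max)²).
n_e·A·C_max = 0.29 × 280 × 0.0023 = 0.1868 kg/m.
D = 13²/(4π × 280 × 0.1868²) = 1.38 m²/day.

1.38 m²/day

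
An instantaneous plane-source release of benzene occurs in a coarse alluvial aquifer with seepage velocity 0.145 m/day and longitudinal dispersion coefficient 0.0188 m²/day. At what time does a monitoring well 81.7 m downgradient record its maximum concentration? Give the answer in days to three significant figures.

563 days

For the 1D instantaneous-source solution, setting ∂C/∂t = 0 at fixed x gives v²t² + 2Dt − x² = 0, so t = (√(D² + v²x²) − D)/v².
√(D² + v²x²) = √(0.0188² + 0.145² × 81.7²) = 11.85; v² = 0.021025.
t = (11.85 − 0.0188)/0.021025 = 563 days (vs. the pure-advection estimate x/v = 563 d).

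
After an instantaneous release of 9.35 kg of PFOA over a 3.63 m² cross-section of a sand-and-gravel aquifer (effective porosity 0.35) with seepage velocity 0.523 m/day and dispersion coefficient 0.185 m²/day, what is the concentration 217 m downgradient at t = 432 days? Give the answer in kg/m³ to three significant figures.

For an instantaneous plane source, C(x,t) = M/(n_e·A·√(4πDt)) · exp(−(x−vt)²/(4Dt)), with n_e·A the pore (flow) area.
Plume center vt = 0.523 × 432 = 225.936 m, so the well at 217 m is 8.936 m upgradient of the peak.
√(4πDt) = 31.69 m, giving peak height M/(n_e·A·√(4πDt)) = 9.35/(0.35 × 3.63 × 31.69) = 0.2322 kg/m³.
(x−vt)²/(4Dt) = (-8.936)²/(4 × 0.185 × 432) = 0.2498; exp(−0.2498) = 0.7790.
C = 0.2322 × 0.7790 = 0.181 kg/m³.

0.181 kg/m³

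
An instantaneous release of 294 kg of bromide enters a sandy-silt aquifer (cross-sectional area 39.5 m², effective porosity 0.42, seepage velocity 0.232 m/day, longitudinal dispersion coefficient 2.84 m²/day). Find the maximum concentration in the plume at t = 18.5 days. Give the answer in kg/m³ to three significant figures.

0.690 kg/m³

The peak of an instantaneous 1D plume sits at x = vt; there the Gaussian factor is 1 and C_max = M/(n_e·A·√(4πDt)), where n_e·A is the pore area the mass is dissolved in.
√(4πDt) = √(4π × 2.84 × 18.5) = 25.70 m, so C_max = 294/(0.42 × 39.5 × 25.70) = 0.690 kg/m³.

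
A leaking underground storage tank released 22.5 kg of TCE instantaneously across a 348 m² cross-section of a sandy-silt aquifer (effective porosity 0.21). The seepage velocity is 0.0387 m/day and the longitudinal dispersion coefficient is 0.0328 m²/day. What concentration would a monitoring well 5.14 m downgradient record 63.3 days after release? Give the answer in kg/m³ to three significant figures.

For an instantaneous plane source, C(x,t) = M/(n_e·A·√(4πDt)) · exp(−(x−vt)²/(4Dt)), with n_e·A the pore (flow) area.
Plume center vt = 0.0387 × 63.3 = 2.44971 m, so the well at 5.14 m is 2.69029 m downgradient of the peak.
√(4πDt) = 5.108 m, giving peak height M/(n_e·A·√(4πDt)) = 22.5/(0.21 × 348 × 5.108) = 0.06027 kg/m³.
(x−vt)²/(4Dt) = (2.69029)²/(4 × 0.0328 × 63.3) = 0.8715; exp(−0.8715) = 0.4183.
C = 0.06027 × 0.4183 = 0.0252 kg/m³.

0.0252 kg/m³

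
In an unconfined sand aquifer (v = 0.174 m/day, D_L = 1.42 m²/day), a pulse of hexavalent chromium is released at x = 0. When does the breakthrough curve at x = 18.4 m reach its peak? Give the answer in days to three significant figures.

68.8 days

For the 1D instantaneous-source solution, setting ∂C/∂t = 0 at fixed x gives v²t² + 2Dt − x² = 0, so t = (√(D² + v²x²) − D)/v².
√(D² + v²x²) = √(1.42² + 0.174² × 18.4²) = 3.502; v² = 0.030276.
t = (3.502 − 1.42)/0.030276 = 68.8 days (vs. the pure-advection estimate x/v = 106 d).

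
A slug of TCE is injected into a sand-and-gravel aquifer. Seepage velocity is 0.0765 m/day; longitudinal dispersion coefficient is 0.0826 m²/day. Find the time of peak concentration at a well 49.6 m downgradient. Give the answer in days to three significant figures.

For the 1D instantaneous-source solution, setting ∂C/∂t = 0 at fixed x gives v²t² + 2Dt − x² = 0, so t = (√(D² + v²x²) − D)/v².
√(D² + v²x²) = √(0.0826² + 0.0765² × 49.6²) = 3.795; v² = 0.00585225.
t = (3.795 − 0.0826)/0.00585225 = 634 days (vs. the pure-advection estimate x/v = 648 d).

634 days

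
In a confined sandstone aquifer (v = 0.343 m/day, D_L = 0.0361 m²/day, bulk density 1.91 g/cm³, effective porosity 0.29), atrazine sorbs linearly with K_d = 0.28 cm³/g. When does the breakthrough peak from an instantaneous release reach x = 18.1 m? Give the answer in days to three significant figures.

149 days

Retardation factor R = 1 + ρ_b·K_d/n = 1 + 1.91 × 0.28/0.29 = 2.844.
Sorption retards both mechanisms: v_R = v/R = 0.1206 m/day, D_R = D/R = 0.01269 m²/day.
Peak time from v_R²t² + 2D_R t − x² = 0: t = (√(D_R² + v_R²x²) − D_R)/v_R².
√(D_R² + v_R²x²) = √(0.01269² + 0.1206² × 18.1²) = 2.183; v_R² = 0.01454.
t = (2.183 − 0.01269)/0.01454 = 149 days.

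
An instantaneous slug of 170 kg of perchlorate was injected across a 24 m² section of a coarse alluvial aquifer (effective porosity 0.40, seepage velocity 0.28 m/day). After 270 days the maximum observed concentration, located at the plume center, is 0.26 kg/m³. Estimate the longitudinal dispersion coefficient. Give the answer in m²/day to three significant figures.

1.37 m²/day

At the plume center C_max = M/(n_e·A·√(4πDt)), so D = M²/(4πt·(n_e·A·C_max)²).
n_e·A·C_max = 0.40 × 24 × 0.26 = 2.496 kg/m.
D = 170²/(4π × 270 × 2.496²) = 1.37 m²/day.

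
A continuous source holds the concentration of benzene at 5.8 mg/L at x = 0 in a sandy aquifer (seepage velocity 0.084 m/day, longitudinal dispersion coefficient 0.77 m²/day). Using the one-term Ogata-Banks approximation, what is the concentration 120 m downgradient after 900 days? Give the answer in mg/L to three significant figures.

For a continuous step input, C/C₀ ≈ ½·erfc((x−vt)/(2√(Dt))).
vt = 0.084 × 900 = 75.6 m and 2√(Dt) = 2√(0.77 × 900) = 52.65 m.
Argument (x−vt)/(2√(Dt)) = (120 − 75.6)/52.65 = 0.8433; ½·erfc(0.8433) = 0.1165.
C = 5.8 × 0.1165 = 0.676 mg/L.

0.676 mg/L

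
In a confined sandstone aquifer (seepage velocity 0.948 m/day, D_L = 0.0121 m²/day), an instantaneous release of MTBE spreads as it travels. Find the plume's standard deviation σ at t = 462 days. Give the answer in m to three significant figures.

Dispersive spreading gives a Gaussian with σ² = 2Dt; advection only shifts the center.
σ = √(2 × 0.0121 × 462) = 3.34 m.

3.34 m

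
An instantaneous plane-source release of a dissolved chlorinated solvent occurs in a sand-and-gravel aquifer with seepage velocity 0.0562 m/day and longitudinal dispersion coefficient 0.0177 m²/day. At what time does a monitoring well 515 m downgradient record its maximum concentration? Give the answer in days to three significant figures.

9160 days

For the 1D instantaneous-source solution, setting ∂C/∂t = 0 at fixed x gives v²t² + 2Dt − x² = 0, so t = (√(D² + v²x²) − D)/v².
√(D² + v²x²) = √(0.0177² + 0.0562² × 515²) = 28.94; v² = 0.00315844.
t = (28.94 − 0.0177)/0.00315844 = 9160 days (vs. the pure-advection estimate x/v = 9160 d).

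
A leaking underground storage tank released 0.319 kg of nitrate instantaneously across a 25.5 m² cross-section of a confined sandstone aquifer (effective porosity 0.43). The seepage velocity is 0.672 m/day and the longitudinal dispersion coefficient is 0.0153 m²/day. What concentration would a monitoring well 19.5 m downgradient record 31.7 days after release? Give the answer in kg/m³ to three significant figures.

For an instantaneous plane source, C(x,t) = M/(n_e·A·√(4πDt)) · exp(−(x−vt)²/(4Dt)), with n_e·A the pore (flow) area.
Plume center vt = 0.672 × 31.7 = 21.3024 m, so the well at 19.5 m is 1.8024 m upgradient of the peak.
√(4πDt) = 2.469 m, giving peak height M/(n_e·A·√(4πDt)) = 0.319/(0.43 × 25.5 × 2.469) = 0.01178 kg/m³.
(x−vt)²/(4Dt) = (-1.8024)²/(4 × 0.0153 × 31.7) = 1.675; exp(−1.675) = 0.1873.
C = 0.01178 × 0.1873 = 0.00221 kg/m³.

0.00221 kg/m³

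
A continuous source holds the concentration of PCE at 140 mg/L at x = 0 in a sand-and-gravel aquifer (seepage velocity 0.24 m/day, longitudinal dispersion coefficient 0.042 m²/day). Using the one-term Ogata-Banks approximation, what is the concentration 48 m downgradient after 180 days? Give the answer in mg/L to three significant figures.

15.2 mg/L

For a continuous step input, C/C₀ ≈ ½·erfc((x−vt)/(2√(Dt))).
vt = 0.24 × 180 = 43.2 m and 2√(Dt) = 2√(0.042 × 180) = 5.499 m.
Argument (x−vt)/(2√(Dt)) = (48 − 43.2)/5.499 = 0.8729; ½·erfc(0.8729) = 0.1085.
C = 140 × 0.1085 = 15.2 mg/L.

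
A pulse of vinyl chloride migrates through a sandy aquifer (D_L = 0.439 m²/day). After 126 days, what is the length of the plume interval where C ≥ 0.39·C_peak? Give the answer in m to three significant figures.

28.9 m

The plume is Gaussian with σ = √(2Dt) = √(2 × 0.439 × 126) = 10.52 m.
C/C_peak = exp(−Δx²/(2σ²)) = 0.39 ⇒ Δx = σ·√(−2 ln 0.39) = 10.52 × 1.372 = 14.43 m.
Width = 2Δx = 28.9 m.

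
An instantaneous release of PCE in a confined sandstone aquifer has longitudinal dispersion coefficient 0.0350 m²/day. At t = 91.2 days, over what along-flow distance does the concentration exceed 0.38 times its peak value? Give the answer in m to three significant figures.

7.03 m

The plume is Gaussian with σ = √(2Dt) = √(2 × 0.0350 × 91.2) = 2.527 m.
C/C_peak = exp(−Δx²/(2σ²)) = 0.38 ⇒ Δx = σ·√(−2 ln 0.38) = 2.527 × 1.391 = 3.515 m.
Width = 2Δx = 7.03 m.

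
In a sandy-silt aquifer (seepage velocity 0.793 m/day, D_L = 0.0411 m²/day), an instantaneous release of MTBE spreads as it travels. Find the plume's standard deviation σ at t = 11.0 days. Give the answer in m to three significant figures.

Dispersive spreading gives a Gaussian with σ² = 2Dt; advection only shifts the center.
σ = √(2 × 0.0411 × 11.0) = 0.951 m.

0.951 m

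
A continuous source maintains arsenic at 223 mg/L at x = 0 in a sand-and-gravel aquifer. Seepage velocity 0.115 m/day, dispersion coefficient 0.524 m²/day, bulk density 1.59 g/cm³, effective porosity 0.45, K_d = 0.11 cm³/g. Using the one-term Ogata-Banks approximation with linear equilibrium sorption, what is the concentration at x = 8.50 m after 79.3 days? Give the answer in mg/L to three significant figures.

89.5 mg/L

Retardation factor R = 1 + ρ_b·K_d/n = 1 + 1.59 × 0.11/0.45 = 1.389.
Sorption retards both mechanisms: v_R = v/R = 0.08279 m/day, D_R = D/R = 0.3772 m²/day.
v_R·t = 0.08279 × 79.3 = 6.565247 m; 2√(D_R t) = 10.94 m; argument = (8.50 − 6.565247)/10.94 = 0.1769.
C = C₀ × ½·erfc(0.1769) = 223 × 0.4012 = 89.5 mg/L.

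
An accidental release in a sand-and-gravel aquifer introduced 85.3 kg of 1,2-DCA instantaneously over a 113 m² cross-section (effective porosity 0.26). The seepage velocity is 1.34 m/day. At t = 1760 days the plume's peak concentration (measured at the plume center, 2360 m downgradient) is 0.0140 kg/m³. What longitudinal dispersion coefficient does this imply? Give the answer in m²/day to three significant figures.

1.94 m²/day

At the plume center C_max = M/(n_e·A·√(4πDt)), so D = M²/(4πt·(n_e·A·C_max)²).
n_e·A·C_max = 0.26 × 113 × 0.0140 = 0.4113 kg/m.
D = 85.3²/(4π × 1760 × 0.4113²) = 1.94 m²/day.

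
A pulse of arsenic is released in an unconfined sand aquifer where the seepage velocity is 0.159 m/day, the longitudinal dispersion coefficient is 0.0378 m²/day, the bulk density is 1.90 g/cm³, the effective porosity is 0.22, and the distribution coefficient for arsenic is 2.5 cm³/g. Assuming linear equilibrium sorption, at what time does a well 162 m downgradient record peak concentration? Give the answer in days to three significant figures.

23000 days

Retardation factor R = 1 + ρ_b·K_d/n = 1 + 1.90 × 2.5/0.22 = 22.59.
Sorption retards both mechanisms: v_R = v/R = 0.007039 m/day, D_R = D/R = 0.001673 m²/day.
Peak time from v_R²t² + 2D_R t − x² = 0: t = (√(D_R² + v_R²x²) − D_R)/v_R².
√(D_R² + v_R²x²) = √(0.001673² + 0.007039² × 162²) = 1.140; v_R² = 4.955e-05.
t = (1.140 − 0.001673)/4.955e-05 = 23000 days.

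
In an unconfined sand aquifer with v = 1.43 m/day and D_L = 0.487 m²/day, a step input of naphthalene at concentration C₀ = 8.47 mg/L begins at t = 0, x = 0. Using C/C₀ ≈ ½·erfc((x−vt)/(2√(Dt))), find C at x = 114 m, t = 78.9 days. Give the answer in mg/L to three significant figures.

3.78 mg/L

For a continuous step input, C/C₀ ≈ ½·erfc((x−vt)/(2√(Dt))).
vt = 1.43 × 78.9 = 112.827 m and 2√(Dt) = 2√(0.487 × 78.9) = 12.40 m.
Argument (x−vt)/(2√(Dt)) = (114 − 112.827)/12.40 = 0.09460; ½·erfc(0.09460) = 0.4468.
C = 8.47 × 0.4468 = 3.78 mg/L.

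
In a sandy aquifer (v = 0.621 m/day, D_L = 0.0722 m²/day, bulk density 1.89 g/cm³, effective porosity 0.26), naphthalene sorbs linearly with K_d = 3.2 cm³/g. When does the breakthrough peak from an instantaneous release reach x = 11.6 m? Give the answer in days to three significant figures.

449 days

Retardation factor R = 1 + ρ_b·K_d/n = 1 + 1.89 × 3.2/0.26 = 24.26.
Sorption retards both mechanisms: v_R = v/R = 0.02560 m/day, D_R = D/R = 0.002976 m²/day.
Peak time from v_R²t² + 2D_R t − x² = 0: t = (√(D_R² + v_R²x²) − D_R)/v_R².
√(D_R² + v_R²x²) = √(0.002976² + 0.02560² × 11.6²) = 0.2970; v_R² = 0.0006554.
t = (0.2970 − 0.002976)/0.0006554 = 449 days.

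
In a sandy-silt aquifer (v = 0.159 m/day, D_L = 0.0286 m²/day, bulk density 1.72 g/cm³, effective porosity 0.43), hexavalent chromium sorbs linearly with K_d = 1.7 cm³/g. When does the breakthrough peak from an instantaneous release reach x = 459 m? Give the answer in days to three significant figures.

Retardation factor R = 1 + ρ_b·K_d/n = 1 + 1.72 × 1.7/0.43 = 7.800.
Sorption retards both mechanisms: v_R = v/R = 0.02038 m/day, D_R = D/R = 0.003667 m²/day.
Peak time from v_R²t² + 2D_R t − x² = 0: t = (√(D_R² + v_R²x²) − D_R)/v_R².
√(D_R² + v_R²x²) = √(0.003667² + 0.02038² × 459²) = 9.354; v_R² = 0.0004153.
t = (9.354 − 0.003667)/0.0004153 = 22500 days.

22500 days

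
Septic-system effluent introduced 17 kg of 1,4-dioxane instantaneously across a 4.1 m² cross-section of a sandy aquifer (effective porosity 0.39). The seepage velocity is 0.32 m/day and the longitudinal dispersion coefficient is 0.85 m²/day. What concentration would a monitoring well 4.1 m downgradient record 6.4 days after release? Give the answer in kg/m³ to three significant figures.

For an instantaneous plane source, C(x,t) = M/(n_e·A·√(4πDt)) · exp(−(x−vt)²/(4Dt)), with n_e·A the pore (flow) area.
Plume center vt = 0.32 × 6.4 = 2.048 m, so the well at 4.1 m is 2.052 m downgradient of the peak.
√(4πDt) = 8.268 m, giving peak height M/(n_e·A·√(4πDt)) = 17/(0.39 × 4.1 × 8.268) = 1.286 kg/m³.
(x−vt)²/(4Dt) = (2.052)²/(4 × 0.85 × 6.4) = 0.1935; exp(−0.1935) = 0.8241.
C = 1.286 × 0.8241 = 1.06 kg/m³.

1.06 kg/m³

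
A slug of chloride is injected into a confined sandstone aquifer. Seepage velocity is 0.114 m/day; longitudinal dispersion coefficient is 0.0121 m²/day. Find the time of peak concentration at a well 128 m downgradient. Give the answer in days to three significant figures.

For the 1D instantaneous-source solution, setting ∂C/∂t = 0 at fixed x gives v²t² + 2Dt − x² = 0, so t = (√(D² + v²x²) − D)/v².
√(D² + v²x²) = √(0.0121² + 0.114² × 128²) = 14.59; v² = 0.012996.
t = (14.59 − 0.0121)/0.012996 = 1120 days (vs. the pure-advection estimate x/v = 1120 d).

1120 days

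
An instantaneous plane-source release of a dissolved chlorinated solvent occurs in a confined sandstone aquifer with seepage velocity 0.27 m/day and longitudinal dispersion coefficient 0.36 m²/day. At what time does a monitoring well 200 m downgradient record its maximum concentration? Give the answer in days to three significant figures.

736 days

For the 1D instantaneous-source solution, setting ∂C/∂t = 0 at fixed x gives v²t² + 2Dt − x² = 0, so t = (√(D² + v²x²) − D)/v².
√(D² + v²x²) = √(0.36² + 0.27² × 200²) = 54.00; v² = 0.0729.
t = (54.00 − 0.36)/0.0729 = 736 days (vs. the pure-advection estimate x/v = 741 d).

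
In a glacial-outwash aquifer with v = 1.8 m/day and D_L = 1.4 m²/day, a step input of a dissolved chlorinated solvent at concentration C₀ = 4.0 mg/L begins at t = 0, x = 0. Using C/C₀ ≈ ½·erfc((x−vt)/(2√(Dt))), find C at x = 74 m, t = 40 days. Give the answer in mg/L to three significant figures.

1.70 mg/L

For a continuous step input, C/C₀ ≈ ½·erfc((x−vt)/(2√(Dt))).
vt = 1.8 × 40 = 72 m and 2√(Dt) = 2√(1.4 × 40) = 14.97 m.
Argument (x−vt)/(2√(Dt)) = (74 − 72)/14.97 = 0.1336; ½·erfc(0.1336) = 0.4251.
C = 4.0 × 0.4251 = 1.70 mg/L.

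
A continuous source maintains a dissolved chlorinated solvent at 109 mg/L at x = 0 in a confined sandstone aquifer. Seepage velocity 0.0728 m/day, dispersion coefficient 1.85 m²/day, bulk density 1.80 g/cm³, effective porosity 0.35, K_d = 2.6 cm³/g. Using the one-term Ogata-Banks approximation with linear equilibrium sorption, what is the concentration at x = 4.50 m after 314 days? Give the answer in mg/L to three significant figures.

40.7 mg/L

Retardation factor R = 1 + ρ_b·K_d/n = 1 + 1.80 × 2.6/0.35 = 14.37.
Sorption retards both mechanisms: v_R = v/R = 0.005066 m/day, D_R = D/R = 0.1287 m²/day.
v_R·t = 0.005066 × 314 = 1.590724 m; 2√(D_R t) = 12.71 m; argument = (4.50 − 1.590724)/12.71 = 0.2289.
C = C₀ × ½·erfc(0.2289) = 109 × 0.3731 = 40.7 mg/L.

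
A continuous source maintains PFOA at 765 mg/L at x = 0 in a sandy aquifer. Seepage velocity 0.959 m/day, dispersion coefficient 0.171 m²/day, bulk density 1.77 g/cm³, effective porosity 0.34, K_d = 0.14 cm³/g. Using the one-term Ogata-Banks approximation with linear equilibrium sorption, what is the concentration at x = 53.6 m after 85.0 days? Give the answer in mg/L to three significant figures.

Retardation factor R = 1 + ρ_b·K_d/n = 1 + 1.77 × 0.14/0.34 = 1.729.
Sorption retards both mechanisms: v_R = v/R = 0.5547 m/day, D_R = D/R = 0.09890 m²/day.
v_R·t = 0.5547 × 85.0 = 47.1495 m; 2√(D_R t) = 5.799 m; argument = (53.6 − 47.1495)/5.799 = 1.112.
C = C₀ × ½·erfc(1.112) = 765 × 0.05791 = 44.3 mg/L.

44.3 mg/L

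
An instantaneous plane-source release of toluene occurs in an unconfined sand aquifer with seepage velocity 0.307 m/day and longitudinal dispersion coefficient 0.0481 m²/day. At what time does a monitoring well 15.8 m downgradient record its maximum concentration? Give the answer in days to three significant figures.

51.0 days

For the 1D instantaneous-source solution, setting ∂C/∂t = 0 at fixed x gives v²t² + 2Dt − x² = 0, so t = (√(D² + v²x²) − D)/v².
√(D² + v²x²) = √(0.0481² + 0.307² × 15.8²) = 4.851; v² = 0.094249.
t = (4.851 − 0.0481)/0.094249 = 51.0 days (vs. the pure-advection estimate x/v = 51.5 d).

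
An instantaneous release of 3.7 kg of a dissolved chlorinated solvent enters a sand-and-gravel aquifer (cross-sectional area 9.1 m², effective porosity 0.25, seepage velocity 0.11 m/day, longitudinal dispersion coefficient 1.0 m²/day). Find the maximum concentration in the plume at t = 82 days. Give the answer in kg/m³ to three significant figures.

The peak of an instantaneous 1D plume sits at x = vt; there the Gaussian factor is 1 and C_max = M/(n_e·A·√(4πDt)), where n_e·A is the pore area the mass is dissolved in.
√(4πDt) = √(4π × 1.0 × 82) = 32.10 m, so C_max = 3.7/(0.25 × 9.1 × 32.10) = 0.0507 kg/m³.

0.0507 kg/m³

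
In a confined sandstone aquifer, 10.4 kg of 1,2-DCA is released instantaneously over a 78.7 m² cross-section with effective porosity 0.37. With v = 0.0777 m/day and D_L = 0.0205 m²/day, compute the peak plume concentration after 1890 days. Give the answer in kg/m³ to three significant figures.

The peak of an instantaneous 1D plume sits at x = vt; there the Gaussian factor is 1 and C_max = M/(n_e·A·√(4πDt)), where n_e·A is the pore area the mass is dissolved in.
√(4πDt) = √(4π × 0.0205 × 1890) = 22.07 m, so C_max = 10.4/(0.37 × 78.7 × 22.07) = 0.0162 kg/m³.

0.0162 kg/m³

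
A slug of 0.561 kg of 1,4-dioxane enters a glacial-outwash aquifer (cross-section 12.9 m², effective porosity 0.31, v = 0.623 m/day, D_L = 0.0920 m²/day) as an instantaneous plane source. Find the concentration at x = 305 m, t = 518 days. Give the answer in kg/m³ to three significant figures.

0.00111 kg/m³

For an instantaneous plane source, C(x,t) = M/(n_e·A·√(4πDt)) · exp(−(x−vt)²/(4Dt)), with n_e·A the pore (flow) area.
Plume center vt = 0.623 × 518 = 322.714 m, so the well at 305 m is 17.714 m upgradient of the peak.
√(4πDt) = 24.47 m, giving peak height M/(n_e·A·√(4πDt)) = 0.561/(0.31 × 12.9 × 24.47) = 0.005733 kg/m³.
(x−vt)²/(4Dt) = (-17.714)²/(4 × 0.0920 × 518) = 1.646; exp(−1.646) = 0.1928.
C = 0.005733 × 0.1928 = 0.00111 kg/m³.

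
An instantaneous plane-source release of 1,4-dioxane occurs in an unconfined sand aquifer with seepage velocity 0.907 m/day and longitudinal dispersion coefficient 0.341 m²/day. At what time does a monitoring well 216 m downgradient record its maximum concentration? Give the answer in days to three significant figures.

238 days

For the 1D instantaneous-source solution, setting ∂C/∂t = 0 at fixed x gives v²t² + 2Dt − x² = 0, so t = (√(D² + v²x²) − D)/v².
√(D² + v²x²) = √(0.341² + 0.907² × 216²) = 195.9; v² = 0.822649.
t = (195.9 − 0.341)/0.822649 = 238 days (vs. the pure-advection estimate x/v = 238 d).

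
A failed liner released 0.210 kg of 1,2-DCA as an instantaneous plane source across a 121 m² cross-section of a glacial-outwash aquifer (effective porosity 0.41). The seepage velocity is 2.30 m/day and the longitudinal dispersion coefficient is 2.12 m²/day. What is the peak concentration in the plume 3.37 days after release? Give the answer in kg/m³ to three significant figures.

0.000447 kg/m³

The peak of an instantaneous 1D plume sits at x = vt; there the Gaussian factor is 1 and C_max = M/(n_e·A·√(4πDt)), where n_e·A is the pore area the mass is dissolved in.
√(4πDt) = √(4π × 2.12 × 3.37) = 9.475 m, so C_max = 0.210/(0.41 × 121 × 9.475) = 0.000447 kg/m³.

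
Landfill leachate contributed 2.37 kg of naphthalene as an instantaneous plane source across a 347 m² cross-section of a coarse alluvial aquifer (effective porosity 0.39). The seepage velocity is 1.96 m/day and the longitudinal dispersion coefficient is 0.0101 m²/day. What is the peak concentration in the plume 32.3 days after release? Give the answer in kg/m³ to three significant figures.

0.00865 kg/m³

The peak of an instantaneous 1D plume sits at x = vt; there the Gaussian factor is 1 and C_max = M/(n_e·A·√(4πDt)), where n_e·A is the pore area the mass is dissolved in.
√(4πDt) = √(4π × 0.0101 × 32.3) = 2.025 m, so C_max = 2.37/(0.39 × 347 × 2.025) = 0.00865 kg/m³.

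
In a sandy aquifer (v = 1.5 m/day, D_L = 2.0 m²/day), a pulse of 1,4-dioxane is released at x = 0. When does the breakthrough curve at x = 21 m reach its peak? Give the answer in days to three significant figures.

For the 1D instantaneous-source solution, setting ∂C/∂t = 0 at fixed x gives v²t² + 2Dt − x² = 0, so t = (√(D² + v²x²) − D)/v².
√(D² + v²x²) = √(2.0² + 1.5² × 21²) = 31.56; v² = 2.25.
t = (31.56 − 2.0)/2.25 = 13.1 days (vs. the pure-advection estimate x/v = 14.0 d).

13.1 days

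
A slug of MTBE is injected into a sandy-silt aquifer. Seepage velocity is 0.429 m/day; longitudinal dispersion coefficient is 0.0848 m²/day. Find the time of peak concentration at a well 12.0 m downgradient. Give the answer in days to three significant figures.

27.5 days

For the 1D instantaneous-source solution, setting ∂C/∂t = 0 at fixed x gives v²t² + 2Dt − x² = 0, so t = (√(D² + v²x²) − D)/v².
√(D² + v²x²) = √(0.0848² + 0.429² × 12.0²) = 5.149; v² = 0.184041.
t = (5.149 − 0.0848)/0.184041 = 27.5 days (vs. the pure-advection estimate x/v = 28.0 d).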